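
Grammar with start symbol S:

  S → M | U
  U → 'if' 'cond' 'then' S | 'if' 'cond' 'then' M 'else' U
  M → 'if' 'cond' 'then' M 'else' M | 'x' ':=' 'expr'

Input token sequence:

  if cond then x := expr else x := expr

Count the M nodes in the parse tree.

3

[S [M if cond then [M x := expr] else [M x := expr]]]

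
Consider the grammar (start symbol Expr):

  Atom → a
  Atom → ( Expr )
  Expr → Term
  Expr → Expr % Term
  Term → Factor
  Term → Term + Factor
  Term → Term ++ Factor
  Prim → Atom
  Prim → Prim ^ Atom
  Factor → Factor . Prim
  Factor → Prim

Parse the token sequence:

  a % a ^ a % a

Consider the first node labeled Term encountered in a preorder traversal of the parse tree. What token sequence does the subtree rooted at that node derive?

a

[Expr [Expr [Expr [Term [Factor [Prim [Atom a]]]]] % [Term [Factor [Prim [Prim [Atom a]] ^ [Atom a]]]]] % [Term [Factor [Prim [Atom a]]]]]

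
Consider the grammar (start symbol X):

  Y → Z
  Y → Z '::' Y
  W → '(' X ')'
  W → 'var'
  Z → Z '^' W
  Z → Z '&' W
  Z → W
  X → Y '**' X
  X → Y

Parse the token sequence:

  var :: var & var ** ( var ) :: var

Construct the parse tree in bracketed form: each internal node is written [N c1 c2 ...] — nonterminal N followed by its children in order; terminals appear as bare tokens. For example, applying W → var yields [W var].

X
Y ** X
Z :: Y ** X
W :: Y ** X
var :: Y ** X
var :: Z ** X
var :: Z & W ** X
var :: W & W ** X
var :: var & W ** X
var :: var & var ** X
var :: var & var ** Y
var :: var & var ** Z :: Y
var :: var & var ** W :: Y
var :: var & var ** ( X ) :: Y
var :: var & var ** ( Y ) :: Y
var :: var & var ** ( Z ) :: Y
var :: var & var ** ( W ) :: Y
var :: var & var ** ( var ) :: Y
var :: var & var ** ( var ) :: Z
var :: var & var ** ( var ) :: W
var :: var & var ** ( var ) :: var

[X [Y [Z [W var]] :: [Y [Z [Z [W var]] & [W var]]]] ** [X [Y [Z [W ( [X [Y [Z [W var]]]] )]] :: [Y [Z [W var]]]]]]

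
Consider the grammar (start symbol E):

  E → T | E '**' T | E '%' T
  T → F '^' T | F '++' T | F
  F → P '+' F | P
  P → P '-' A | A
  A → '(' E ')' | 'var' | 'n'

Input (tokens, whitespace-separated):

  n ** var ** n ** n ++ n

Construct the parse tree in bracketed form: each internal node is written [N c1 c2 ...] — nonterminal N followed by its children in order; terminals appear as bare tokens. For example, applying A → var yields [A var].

[E [E [E [E [T [F [P [A n]]]]] ** [T [F [P [A var]]]]] ** [T [F [P [A n]]]]] ** [T [F [P [A n]]] ++ [T [F [P [A n]]]]]]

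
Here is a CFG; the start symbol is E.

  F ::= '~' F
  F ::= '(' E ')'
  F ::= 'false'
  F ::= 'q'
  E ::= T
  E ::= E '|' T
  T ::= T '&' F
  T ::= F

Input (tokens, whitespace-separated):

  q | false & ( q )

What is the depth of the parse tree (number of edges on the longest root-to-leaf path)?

6

[E [E [T [F q]]] | [T [T [F false]] & [F ( [E [T [F q]]] )]]]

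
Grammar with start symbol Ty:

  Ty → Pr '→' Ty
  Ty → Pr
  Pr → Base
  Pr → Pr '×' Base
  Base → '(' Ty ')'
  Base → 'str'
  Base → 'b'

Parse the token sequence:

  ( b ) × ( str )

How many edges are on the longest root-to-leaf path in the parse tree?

7

[Ty [Pr [Pr [Base ( [Ty [Pr [Base b]]] )]] × [Base ( [Ty [Pr [Base str]]] )]]]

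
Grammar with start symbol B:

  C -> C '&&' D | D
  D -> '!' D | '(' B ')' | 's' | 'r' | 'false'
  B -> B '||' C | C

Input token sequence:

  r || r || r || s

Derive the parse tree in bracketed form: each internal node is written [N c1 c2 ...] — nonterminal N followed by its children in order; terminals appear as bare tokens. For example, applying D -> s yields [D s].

B
B || C
B || C || C
B || C || C || C
C || C || C || C
D || C || C || C
r || C || C || C
r || D || C || C
r || r || C || C
r || r || D || C
r || r || r || C
r || r || r || D
r || r || r || s

[B [B [B [B [C [D r]]] || [C [D r]]] || [C [D r]]] || [C [D s]]]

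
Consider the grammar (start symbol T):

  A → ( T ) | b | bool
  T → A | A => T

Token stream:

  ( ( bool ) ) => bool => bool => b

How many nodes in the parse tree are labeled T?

6

[T [A ( [T [A ( [T [A bool]] )]] )] => [T [A bool] => [T [A bool] => [T [A b]]]]]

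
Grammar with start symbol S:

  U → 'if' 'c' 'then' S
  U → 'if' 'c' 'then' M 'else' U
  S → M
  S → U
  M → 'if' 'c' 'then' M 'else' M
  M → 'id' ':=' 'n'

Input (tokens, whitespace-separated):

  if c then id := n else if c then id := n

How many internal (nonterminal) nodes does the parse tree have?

6

[S [U if c then [M id := n] else [U if c then [S [M id := n]]]]]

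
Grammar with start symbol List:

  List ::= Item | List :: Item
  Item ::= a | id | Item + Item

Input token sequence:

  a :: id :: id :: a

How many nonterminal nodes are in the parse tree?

8

[List [List [List [List [Item a]] :: [Item id]] :: [Item id]] :: [Item a]]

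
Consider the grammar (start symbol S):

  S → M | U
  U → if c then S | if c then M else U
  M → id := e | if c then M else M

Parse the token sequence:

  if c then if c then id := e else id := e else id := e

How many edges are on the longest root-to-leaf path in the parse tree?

4

[S [M if c then [M if c then [M id := e] else [M id := e]] else [M id := e]]]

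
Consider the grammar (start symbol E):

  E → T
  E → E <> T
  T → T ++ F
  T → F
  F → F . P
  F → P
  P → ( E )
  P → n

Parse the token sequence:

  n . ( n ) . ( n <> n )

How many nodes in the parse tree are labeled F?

6

[E [T [F [F [F [P n]] . [P ( [E [T [F [P n]]]] )]] . [P ( [E [E [T [F [P n]]]] <> [T [F [P n]]]] )]]]]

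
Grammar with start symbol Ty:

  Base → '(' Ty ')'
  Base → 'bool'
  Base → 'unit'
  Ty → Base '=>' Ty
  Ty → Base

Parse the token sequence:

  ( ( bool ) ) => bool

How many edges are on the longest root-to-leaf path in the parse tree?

[Ty [Base ( [Ty [Base ( [Ty [Base bool]] )]] )] => [Ty [Base bool]]]

6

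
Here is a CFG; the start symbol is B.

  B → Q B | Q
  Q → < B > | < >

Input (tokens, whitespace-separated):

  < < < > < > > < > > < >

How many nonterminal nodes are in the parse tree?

[B [Q < [B [Q < [B [Q < >] [B [Q < >]]] >] [B [Q < >]]] >] [B [Q < >]]]

12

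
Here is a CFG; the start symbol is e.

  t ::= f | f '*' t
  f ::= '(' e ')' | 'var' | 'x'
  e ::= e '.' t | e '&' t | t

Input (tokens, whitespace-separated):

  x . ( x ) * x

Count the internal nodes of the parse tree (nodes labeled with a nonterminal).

11

[e [e [t [f x]]] . [t [f ( [e [t [f x]]] )] * [t [f x]]]]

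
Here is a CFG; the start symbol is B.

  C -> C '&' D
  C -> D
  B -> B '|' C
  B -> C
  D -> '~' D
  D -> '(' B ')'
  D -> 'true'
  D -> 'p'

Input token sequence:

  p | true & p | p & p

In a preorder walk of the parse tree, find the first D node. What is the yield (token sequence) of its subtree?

[B [B [B [C [D p]]] | [C [C [D true]] & [D p]]] | [C [C [D p]] & [D p]]]

p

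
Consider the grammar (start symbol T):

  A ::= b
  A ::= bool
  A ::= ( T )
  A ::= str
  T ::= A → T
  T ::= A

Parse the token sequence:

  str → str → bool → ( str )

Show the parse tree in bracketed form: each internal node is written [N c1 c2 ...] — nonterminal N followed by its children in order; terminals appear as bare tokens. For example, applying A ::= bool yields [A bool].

[T [A str] → [T [A str] → [T [A bool] → [T [A ( [T [A str]] )]]]]]

T
A → T
str → T
str → A → T
str → str → T
str → str → A → T
str → str → bool → T
str → str → bool → A
str → str → bool → ( T )
str → str → bool → ( A )
str → str → bool → ( str )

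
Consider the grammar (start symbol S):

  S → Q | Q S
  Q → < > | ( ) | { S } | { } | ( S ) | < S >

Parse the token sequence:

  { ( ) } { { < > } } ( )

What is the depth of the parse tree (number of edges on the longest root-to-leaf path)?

[S [Q { [S [Q ( )]] }] [S [Q { [S [Q { [S [Q < >]] }]] }] [S [Q ( )]]]]

7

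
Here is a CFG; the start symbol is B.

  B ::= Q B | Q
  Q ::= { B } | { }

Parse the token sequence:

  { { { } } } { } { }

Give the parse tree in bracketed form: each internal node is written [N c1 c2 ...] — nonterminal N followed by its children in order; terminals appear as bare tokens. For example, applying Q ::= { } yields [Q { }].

B
Q B
{ B } B
{ Q } B
{ { B } } B
{ { Q } } B
{ { { } } } B
{ { { } } } Q B
{ { { } } } { } B
{ { { } } } { } Q
{ { { } } } { } { }

[B [Q { [B [Q { [B [Q { }]] }]] }] [B [Q { }] [B [Q { }]]]]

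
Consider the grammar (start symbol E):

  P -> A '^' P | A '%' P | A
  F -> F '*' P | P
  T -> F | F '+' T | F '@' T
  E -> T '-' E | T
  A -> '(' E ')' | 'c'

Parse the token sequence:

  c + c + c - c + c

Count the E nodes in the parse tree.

2

[E [T [F [P [A c]]] + [T [F [P [A c]]] + [T [F [P [A c]]]]]] - [E [T [F [P [A c]]] + [T [F [P [A c]]]]]]]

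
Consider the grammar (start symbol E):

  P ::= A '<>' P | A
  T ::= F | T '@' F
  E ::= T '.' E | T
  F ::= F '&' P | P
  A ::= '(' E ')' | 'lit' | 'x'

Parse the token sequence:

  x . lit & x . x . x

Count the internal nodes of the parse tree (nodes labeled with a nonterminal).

23

[E [T [F [P [A x]]]] . [E [T [F [F [P [A lit]]] & [P [A x]]]] . [E [T [F [P [A x]]]] . [E [T [F [P [A x]]]]]]]]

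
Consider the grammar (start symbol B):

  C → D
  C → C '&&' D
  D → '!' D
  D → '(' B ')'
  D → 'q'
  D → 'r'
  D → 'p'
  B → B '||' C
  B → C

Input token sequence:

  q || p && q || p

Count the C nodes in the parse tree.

[B [B [B [C [D q]]] || [C [C [D p]] && [D q]]] || [C [D p]]]

4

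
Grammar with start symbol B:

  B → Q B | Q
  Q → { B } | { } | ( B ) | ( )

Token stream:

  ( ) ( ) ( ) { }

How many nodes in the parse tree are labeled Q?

[B [Q ( )] [B [Q ( )] [B [Q ( )] [B [Q { }]]]]]

4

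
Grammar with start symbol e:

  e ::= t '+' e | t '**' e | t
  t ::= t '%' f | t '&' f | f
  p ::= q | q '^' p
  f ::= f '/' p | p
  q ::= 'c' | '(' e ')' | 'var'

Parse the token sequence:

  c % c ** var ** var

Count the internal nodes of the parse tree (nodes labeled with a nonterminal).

[e [t [t [f [p [q c]]]] % [f [p [q c]]]] ** [e [t [f [p [q var]]]] ** [e [t [f [p [q var]]]]]]]

19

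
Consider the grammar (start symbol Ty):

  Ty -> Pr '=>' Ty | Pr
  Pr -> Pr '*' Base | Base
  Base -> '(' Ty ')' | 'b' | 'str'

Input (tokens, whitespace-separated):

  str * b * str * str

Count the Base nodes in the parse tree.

[Ty [Pr [Pr [Pr [Pr [Base str]] * [Base b]] * [Base str]] * [Base str]]]

4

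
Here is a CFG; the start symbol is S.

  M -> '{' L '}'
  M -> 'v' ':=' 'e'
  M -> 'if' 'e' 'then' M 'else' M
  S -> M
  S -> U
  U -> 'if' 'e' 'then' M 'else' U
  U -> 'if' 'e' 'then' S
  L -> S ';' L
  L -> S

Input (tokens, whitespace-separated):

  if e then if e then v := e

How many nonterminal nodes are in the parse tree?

[S [U if e then [S [U if e then [S [M v := e]]]]]]

6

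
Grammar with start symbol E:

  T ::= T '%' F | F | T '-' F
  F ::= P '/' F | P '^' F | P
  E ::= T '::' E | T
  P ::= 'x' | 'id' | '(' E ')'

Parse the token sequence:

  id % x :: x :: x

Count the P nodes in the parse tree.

4

[E [T [T [F [P id]]] % [F [P x]]] :: [E [T [F [P x]]] :: [E [T [F [P x]]]]]]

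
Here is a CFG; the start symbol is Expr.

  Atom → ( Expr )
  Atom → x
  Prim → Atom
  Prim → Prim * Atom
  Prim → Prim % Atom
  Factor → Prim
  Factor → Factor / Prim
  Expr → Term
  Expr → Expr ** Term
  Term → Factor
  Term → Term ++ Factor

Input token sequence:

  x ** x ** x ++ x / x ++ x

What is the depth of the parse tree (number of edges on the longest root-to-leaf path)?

7

[Expr [Expr [Expr [Term [Factor [Prim [Atom x]]]]] ** [Term [Factor [Prim [Atom x]]]]] ** [Term [Term [Term [Factor [Prim [Atom x]]]] ++ [Factor [Factor [Prim [Atom x]]] / [Prim [Atom x]]]] ++ [Factor [Prim [Atom x]]]]]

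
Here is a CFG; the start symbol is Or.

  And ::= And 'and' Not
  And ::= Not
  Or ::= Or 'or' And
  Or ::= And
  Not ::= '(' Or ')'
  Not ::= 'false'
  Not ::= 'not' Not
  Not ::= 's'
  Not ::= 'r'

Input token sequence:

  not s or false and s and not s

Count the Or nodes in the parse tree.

2

[Or [Or [And [Not not [Not s]]]] or [And [And [And [Not false]] and [Not s]] and [Not not [Not s]]]]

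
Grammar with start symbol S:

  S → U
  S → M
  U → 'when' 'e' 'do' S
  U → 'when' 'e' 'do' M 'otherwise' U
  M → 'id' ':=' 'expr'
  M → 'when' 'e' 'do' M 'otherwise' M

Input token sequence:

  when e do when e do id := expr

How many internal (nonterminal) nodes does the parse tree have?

[S [U when e do [S [U when e do [S [M id := expr]]]]]]

6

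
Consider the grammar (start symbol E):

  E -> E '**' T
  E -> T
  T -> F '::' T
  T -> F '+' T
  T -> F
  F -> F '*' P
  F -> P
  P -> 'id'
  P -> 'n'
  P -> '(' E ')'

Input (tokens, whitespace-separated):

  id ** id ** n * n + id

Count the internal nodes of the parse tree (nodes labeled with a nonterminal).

[E [E [E [T [F [P id]]]] ** [T [F [P id]]]] ** [T [F [F [P n]] * [P n]] + [T [F [P id]]]]]

17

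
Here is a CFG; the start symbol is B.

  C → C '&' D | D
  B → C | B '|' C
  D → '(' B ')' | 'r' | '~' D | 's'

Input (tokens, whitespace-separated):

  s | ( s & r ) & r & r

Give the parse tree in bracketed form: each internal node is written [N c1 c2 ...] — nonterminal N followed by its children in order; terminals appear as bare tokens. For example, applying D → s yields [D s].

[B [B [C [D s]]] | [C [C [C [D ( [B [C [C [D s]] & [D r]]] )]] & [D r]] & [D r]]]

B
B | C
C | C
D | C
s | C
s | C & D
s | C & D & D
s | D & D & D
s | ( B ) & D & D
s | ( C ) & D & D
s | ( C & D ) & D & D
s | ( D & D ) & D & D
s | ( s & D ) & D & D
s | ( s & r ) & D & D
s | ( s & r ) & r & D
s | ( s & r ) & r & r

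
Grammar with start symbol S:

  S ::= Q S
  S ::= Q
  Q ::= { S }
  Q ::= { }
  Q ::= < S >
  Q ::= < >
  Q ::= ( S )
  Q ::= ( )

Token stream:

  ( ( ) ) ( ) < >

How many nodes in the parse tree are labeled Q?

[S [Q ( [S [Q ( )]] )] [S [Q ( )] [S [Q < >]]]]

4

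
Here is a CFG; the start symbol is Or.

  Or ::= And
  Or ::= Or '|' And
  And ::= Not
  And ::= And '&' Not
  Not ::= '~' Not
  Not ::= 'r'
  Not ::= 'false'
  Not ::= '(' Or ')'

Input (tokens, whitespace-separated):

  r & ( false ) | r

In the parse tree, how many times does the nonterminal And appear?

4

[Or [Or [And [And [Not r]] & [Not ( [Or [And [Not false]]] )]]] | [And [Not r]]]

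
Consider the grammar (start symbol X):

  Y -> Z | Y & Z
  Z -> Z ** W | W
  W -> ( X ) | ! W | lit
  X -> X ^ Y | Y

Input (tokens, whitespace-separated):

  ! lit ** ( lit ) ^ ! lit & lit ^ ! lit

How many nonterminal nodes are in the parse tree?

[X [X [X [Y [Z [Z [W ! [W lit]]] ** [W ( [X [Y [Z [W lit]]]] )]]]] ^ [Y [Y [Z [W ! [W lit]]]] & [Z [W lit]]]] ^ [Y [Z [W ! [W lit]]]]]

24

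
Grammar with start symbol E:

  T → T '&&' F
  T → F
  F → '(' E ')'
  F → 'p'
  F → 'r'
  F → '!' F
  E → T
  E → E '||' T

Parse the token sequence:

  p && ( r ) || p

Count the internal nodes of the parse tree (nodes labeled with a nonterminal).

[E [E [T [T [F p]] && [F ( [E [T [F r]]] )]]] || [T [F p]]]

11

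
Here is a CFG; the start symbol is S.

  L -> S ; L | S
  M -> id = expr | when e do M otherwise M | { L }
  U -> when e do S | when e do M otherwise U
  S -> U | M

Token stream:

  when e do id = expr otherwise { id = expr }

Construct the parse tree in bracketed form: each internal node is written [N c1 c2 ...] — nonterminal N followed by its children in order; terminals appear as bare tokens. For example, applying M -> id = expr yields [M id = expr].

[S [M when e do [M id = expr] otherwise [M { [L [S [M id = expr]]] }]]]

S
M
when e do M otherwise M
when e do id = expr otherwise M
when e do id = expr otherwise { L }
when e do id = expr otherwise { S }
when e do id = expr otherwise { M }
when e do id = expr otherwise { id = expr }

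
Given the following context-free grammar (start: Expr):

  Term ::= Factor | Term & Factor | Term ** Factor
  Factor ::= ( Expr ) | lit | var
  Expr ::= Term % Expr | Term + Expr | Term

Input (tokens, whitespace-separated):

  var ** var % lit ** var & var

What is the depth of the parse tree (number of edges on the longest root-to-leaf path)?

6

[Expr [Term [Term [Factor var]] ** [Factor var]] % [Expr [Term [Term [Term [Factor lit]] ** [Factor var]] & [Factor var]]]]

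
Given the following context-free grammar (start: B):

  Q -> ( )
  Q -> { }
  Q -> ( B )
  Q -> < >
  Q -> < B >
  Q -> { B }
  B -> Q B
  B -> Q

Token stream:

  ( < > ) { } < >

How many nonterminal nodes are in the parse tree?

8

[B [Q ( [B [Q < >]] )] [B [Q { }] [B [Q < >]]]]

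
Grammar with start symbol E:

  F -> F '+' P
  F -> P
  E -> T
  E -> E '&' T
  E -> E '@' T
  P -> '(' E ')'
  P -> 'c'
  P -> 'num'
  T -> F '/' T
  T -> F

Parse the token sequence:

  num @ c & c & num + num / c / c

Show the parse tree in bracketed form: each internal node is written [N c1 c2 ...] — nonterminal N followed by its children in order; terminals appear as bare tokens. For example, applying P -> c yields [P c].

[E [E [E [E [T [F [P num]]]] @ [T [F [P c]]]] & [T [F [P c]]]] & [T [F [F [P num]] + [P num]] / [T [F [P c]] / [T [F [P c]]]]]]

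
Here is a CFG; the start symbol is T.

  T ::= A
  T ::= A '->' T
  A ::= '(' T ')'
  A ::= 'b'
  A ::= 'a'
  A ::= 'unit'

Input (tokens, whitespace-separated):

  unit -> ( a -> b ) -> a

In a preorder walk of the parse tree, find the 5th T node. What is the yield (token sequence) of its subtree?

a

[T [A unit] -> [T [A ( [T [A a] -> [T [A b]]] )] -> [T [A a]]]]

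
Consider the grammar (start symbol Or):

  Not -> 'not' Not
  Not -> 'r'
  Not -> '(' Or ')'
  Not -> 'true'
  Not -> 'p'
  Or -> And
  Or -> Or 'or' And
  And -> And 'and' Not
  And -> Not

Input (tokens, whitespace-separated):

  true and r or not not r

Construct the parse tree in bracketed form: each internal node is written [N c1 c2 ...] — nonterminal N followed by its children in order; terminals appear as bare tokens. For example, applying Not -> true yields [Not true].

[Or [Or [And [And [Not true]] and [Not r]]] or [And [Not not [Not not [Not r]]]]]

Or
Or or And
And or And
And and Not or And
Not and Not or And
true and Not or And
true and r or And
true and r or Not
true and r or not Not
true and r or not not Not
true and r or not not r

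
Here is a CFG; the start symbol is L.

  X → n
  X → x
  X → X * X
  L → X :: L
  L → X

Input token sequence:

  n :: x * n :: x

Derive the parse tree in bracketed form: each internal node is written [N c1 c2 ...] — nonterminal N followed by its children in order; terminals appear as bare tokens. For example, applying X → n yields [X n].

[L [X n] :: [L [X [X x] * [X n]] :: [L [X x]]]]

L
X :: L
n :: L
n :: X :: L
n :: X * X :: L
n :: x * X :: L
n :: x * n :: L
n :: x * n :: X
n :: x * n :: x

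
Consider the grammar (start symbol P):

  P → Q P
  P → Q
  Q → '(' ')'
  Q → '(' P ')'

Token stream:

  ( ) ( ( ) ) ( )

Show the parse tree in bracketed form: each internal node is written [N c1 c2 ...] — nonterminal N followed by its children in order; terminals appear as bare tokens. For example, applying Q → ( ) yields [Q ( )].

P
Q P
( ) P
( ) Q P
( ) ( P ) P
( ) ( Q ) P
( ) ( ( ) ) P
( ) ( ( ) ) Q
( ) ( ( ) ) ( )

[P [Q ( )] [P [Q ( [P [Q ( )]] )] [P [Q ( )]]]]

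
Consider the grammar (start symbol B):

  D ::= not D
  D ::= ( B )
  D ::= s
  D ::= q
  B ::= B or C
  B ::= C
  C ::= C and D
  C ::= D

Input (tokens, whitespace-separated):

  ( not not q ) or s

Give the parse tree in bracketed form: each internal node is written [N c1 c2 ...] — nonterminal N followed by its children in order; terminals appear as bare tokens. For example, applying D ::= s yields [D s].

[B [B [C [D ( [B [C [D not [D not [D q]]]]] )]]] or [C [D s]]]

B
B or C
C or C
D or C
( B ) or C
( C ) or C
( D ) or C
( not D ) or C
( not not D ) or C
( not not q ) or C
( not not q ) or D
( not not q ) or s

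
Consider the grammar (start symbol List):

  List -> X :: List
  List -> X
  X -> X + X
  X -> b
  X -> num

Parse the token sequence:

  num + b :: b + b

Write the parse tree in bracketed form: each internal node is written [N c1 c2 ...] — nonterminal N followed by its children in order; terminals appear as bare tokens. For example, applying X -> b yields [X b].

List
X :: List
X + X :: List
num + X :: List
num + b :: List
num + b :: X
num + b :: X + X
num + b :: b + X
num + b :: b + b

[List [X [X num] + [X b]] :: [List [X [X b] + [X b]]]]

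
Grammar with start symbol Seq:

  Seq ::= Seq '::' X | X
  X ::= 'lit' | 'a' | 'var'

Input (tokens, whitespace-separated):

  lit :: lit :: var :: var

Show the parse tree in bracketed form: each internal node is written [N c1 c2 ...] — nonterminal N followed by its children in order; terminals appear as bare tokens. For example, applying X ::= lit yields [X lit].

Seq
Seq :: X
Seq :: X :: X
Seq :: X :: X :: X
X :: X :: X :: X
lit :: X :: X :: X
lit :: lit :: X :: X
lit :: lit :: var :: X
lit :: lit :: var :: var

[Seq [Seq [Seq [Seq [X lit]] :: [X lit]] :: [X var]] :: [X var]]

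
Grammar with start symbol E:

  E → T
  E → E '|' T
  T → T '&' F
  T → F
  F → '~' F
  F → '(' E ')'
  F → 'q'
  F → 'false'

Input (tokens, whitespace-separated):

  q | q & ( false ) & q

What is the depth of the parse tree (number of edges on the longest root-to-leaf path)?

[E [E [T [F q]]] | [T [T [T [F q]] & [F ( [E [T [F false]]] )]] & [F q]]]

7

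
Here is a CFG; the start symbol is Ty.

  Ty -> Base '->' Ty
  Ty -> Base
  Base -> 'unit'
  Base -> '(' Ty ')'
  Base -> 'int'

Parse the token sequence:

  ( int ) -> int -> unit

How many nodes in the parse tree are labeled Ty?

4

[Ty [Base ( [Ty [Base int]] )] -> [Ty [Base int] -> [Ty [Base unit]]]]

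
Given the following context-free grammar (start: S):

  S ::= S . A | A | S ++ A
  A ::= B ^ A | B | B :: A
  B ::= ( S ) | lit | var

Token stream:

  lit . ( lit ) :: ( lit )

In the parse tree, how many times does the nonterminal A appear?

5

[S [S [A [B lit]]] . [A [B ( [S [A [B lit]]] )] :: [A [B ( [S [A [B lit]]] )]]]]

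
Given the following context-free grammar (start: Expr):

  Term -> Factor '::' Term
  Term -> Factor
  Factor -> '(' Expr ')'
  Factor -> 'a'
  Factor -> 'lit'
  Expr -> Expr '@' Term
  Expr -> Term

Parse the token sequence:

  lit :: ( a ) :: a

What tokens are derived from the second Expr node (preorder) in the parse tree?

[Expr [Term [Factor lit] :: [Term [Factor ( [Expr [Term [Factor a]]] )] :: [Term [Factor a]]]]]

a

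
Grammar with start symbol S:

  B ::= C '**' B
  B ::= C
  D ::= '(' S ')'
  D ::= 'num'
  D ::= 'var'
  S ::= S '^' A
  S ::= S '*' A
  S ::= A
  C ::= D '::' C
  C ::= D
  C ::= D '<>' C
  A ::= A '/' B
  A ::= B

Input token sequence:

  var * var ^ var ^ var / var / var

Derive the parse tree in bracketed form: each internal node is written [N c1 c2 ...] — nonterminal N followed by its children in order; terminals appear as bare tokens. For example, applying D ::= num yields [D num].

[S [S [S [S [A [B [C [D var]]]]] * [A [B [C [D var]]]]] ^ [A [B [C [D var]]]]] ^ [A [A [A [B [C [D var]]]] / [B [C [D var]]]] / [B [C [D var]]]]]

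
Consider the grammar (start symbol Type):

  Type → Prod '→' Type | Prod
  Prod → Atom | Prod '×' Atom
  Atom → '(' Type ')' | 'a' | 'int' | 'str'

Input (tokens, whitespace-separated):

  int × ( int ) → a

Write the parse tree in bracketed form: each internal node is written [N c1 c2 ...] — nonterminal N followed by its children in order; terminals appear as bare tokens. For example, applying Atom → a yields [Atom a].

[Type [Prod [Prod [Atom int]] × [Atom ( [Type [Prod [Atom int]]] )]] → [Type [Prod [Atom a]]]]

Type
Prod → Type
Prod × Atom → Type
Atom × Atom → Type
int × Atom → Type
int × ( Type ) → Type
int × ( Prod ) → Type
int × ( Atom ) → Type
int × ( int ) → Type
int × ( int ) → Prod
int × ( int ) → Atom
int × ( int ) → a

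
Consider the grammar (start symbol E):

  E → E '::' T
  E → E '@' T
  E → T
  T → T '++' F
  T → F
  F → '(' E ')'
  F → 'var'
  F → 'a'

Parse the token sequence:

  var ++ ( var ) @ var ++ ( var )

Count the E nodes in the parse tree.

[E [E [T [T [F var]] ++ [F ( [E [T [F var]]] )]]] @ [T [T [F var]] ++ [F ( [E [T [F var]]] )]]]

4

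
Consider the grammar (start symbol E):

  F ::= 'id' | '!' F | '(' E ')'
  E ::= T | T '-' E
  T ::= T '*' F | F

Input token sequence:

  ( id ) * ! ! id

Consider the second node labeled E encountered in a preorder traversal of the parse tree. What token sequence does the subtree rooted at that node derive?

id

[E [T [T [F ( [E [T [F id]]] )]] * [F ! [F ! [F id]]]]]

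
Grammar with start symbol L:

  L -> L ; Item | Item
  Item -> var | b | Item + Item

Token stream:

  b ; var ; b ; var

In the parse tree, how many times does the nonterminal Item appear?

4

[L [L [L [L [Item b]] ; [Item var]] ; [Item b]] ; [Item var]]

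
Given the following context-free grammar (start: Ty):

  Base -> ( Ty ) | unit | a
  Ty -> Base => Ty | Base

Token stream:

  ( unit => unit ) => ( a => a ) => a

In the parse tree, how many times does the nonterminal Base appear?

[Ty [Base ( [Ty [Base unit] => [Ty [Base unit]]] )] => [Ty [Base ( [Ty [Base a] => [Ty [Base a]]] )] => [Ty [Base a]]]]

7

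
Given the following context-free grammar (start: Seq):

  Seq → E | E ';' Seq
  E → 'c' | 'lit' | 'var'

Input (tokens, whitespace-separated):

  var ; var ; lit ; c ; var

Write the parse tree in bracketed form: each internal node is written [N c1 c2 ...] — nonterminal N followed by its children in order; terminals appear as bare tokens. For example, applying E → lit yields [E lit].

Seq
E ; Seq
var ; Seq
var ; E ; Seq
var ; var ; Seq
var ; var ; E ; Seq
var ; var ; lit ; Seq
var ; var ; lit ; E ; Seq
var ; var ; lit ; c ; Seq
var ; var ; lit ; c ; E
var ; var ; lit ; c ; var

[Seq [E var] ; [Seq [E var] ; [Seq [E lit] ; [Seq [E c] ; [Seq [E var]]]]]]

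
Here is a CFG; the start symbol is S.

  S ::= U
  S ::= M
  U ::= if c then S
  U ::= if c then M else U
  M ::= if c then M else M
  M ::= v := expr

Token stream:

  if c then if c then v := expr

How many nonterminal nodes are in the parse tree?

[S [U if c then [S [U if c then [S [M v := expr]]]]]]

6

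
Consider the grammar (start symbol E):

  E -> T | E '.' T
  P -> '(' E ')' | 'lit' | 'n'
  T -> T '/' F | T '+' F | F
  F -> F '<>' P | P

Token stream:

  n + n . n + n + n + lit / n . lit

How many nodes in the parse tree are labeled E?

[E [E [E [T [T [F [P n]]] + [F [P n]]]] . [T [T [T [T [T [F [P n]]] + [F [P n]]] + [F [P n]]] + [F [P lit]]] / [F [P n]]]] . [T [F [P lit]]]]

3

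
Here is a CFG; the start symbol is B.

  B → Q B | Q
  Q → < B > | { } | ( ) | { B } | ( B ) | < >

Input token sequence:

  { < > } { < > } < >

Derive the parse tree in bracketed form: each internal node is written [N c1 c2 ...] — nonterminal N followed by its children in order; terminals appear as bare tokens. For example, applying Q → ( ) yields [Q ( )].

[B [Q { [B [Q < >]] }] [B [Q { [B [Q < >]] }] [B [Q < >]]]]

B
Q B
{ B } B
{ Q } B
{ < > } B
{ < > } Q B
{ < > } { B } B
{ < > } { Q } B
{ < > } { < > } B
{ < > } { < > } Q
{ < > } { < > } < >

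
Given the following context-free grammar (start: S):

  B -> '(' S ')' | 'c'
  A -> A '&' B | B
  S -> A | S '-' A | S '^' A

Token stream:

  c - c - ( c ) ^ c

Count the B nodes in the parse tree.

5

[S [S [S [S [A [B c]]] - [A [B c]]] - [A [B ( [S [A [B c]]] )]]] ^ [A [B c]]]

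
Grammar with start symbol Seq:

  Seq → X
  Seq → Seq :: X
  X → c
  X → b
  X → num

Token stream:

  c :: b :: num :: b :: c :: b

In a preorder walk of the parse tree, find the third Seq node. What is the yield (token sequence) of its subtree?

[Seq [Seq [Seq [Seq [Seq [Seq [X c]] :: [X b]] :: [X num]] :: [X b]] :: [X c]] :: [X b]]

c :: b :: num :: b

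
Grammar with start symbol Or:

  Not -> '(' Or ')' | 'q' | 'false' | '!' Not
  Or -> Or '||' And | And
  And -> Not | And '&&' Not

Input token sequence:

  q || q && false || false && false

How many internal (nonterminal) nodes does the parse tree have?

13

[Or [Or [Or [And [Not q]]] || [And [And [Not q]] && [Not false]]] || [And [And [Not false]] && [Not false]]]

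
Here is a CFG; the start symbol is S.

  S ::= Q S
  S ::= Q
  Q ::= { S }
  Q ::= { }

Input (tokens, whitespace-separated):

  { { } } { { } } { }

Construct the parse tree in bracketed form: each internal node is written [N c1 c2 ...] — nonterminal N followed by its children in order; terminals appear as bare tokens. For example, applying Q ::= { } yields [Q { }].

S
Q S
{ S } S
{ Q } S
{ { } } S
{ { } } Q S
{ { } } { S } S
{ { } } { Q } S
{ { } } { { } } S
{ { } } { { } } Q
{ { } } { { } } { }

[S [Q { [S [Q { }]] }] [S [Q { [S [Q { }]] }] [S [Q { }]]]]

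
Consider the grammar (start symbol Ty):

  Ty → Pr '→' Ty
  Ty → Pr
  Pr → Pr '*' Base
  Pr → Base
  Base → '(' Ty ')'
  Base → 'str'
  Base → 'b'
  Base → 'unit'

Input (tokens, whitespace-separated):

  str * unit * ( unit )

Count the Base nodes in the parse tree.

[Ty [Pr [Pr [Pr [Base str]] * [Base unit]] * [Base ( [Ty [Pr [Base unit]]] )]]]

4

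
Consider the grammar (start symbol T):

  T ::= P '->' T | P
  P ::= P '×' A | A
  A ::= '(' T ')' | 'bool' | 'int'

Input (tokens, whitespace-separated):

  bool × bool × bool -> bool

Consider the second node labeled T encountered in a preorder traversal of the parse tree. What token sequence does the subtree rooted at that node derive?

bool

[T [P [P [P [A bool]] × [A bool]] × [A bool]] -> [T [P [A bool]]]]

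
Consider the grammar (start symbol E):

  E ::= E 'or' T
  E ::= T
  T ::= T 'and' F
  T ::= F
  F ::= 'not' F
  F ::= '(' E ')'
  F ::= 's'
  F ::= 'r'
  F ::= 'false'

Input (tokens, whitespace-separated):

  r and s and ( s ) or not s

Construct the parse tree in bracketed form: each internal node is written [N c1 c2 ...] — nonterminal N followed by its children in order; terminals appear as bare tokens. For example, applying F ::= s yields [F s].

[E [E [T [T [T [F r]] and [F s]] and [F ( [E [T [F s]]] )]]] or [T [F not [F s]]]]

E
E or T
T or T
T and F or T
T and F and F or T
F and F and F or T
r and F and F or T
r and s and F or T
r and s and ( E ) or T
r and s and ( T ) or T
r and s and ( F ) or T
r and s and ( s ) or T
r and s and ( s ) or F
r and s and ( s ) or not F
r and s and ( s ) or not s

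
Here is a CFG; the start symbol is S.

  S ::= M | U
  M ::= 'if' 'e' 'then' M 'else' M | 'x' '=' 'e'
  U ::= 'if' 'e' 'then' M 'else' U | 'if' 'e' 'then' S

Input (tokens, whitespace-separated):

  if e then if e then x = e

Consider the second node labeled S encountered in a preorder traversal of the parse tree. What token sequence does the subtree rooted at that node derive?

[S [U if e then [S [U if e then [S [M x = e]]]]]]

if e then x = e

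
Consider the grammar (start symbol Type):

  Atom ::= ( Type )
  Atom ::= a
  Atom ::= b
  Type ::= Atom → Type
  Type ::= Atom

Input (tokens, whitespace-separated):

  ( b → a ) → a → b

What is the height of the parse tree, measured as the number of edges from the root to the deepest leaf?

[Type [Atom ( [Type [Atom b] → [Type [Atom a]]] )] → [Type [Atom a] → [Type [Atom b]]]]

5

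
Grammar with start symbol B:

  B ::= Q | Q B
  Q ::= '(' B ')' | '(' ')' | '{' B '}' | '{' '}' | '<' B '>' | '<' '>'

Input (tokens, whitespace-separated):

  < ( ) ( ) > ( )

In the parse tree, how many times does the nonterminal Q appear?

[B [Q < [B [Q ( )] [B [Q ( )]]] >] [B [Q ( )]]]

4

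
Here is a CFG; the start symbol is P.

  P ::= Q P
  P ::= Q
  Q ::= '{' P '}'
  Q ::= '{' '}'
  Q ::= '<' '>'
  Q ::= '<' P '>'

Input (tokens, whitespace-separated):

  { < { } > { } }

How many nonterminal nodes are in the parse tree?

[P [Q { [P [Q < [P [Q { }]] >] [P [Q { }]]] }]]

8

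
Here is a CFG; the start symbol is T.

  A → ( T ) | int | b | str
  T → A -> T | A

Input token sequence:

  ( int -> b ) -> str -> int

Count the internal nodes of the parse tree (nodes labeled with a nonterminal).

[T [A ( [T [A int] -> [T [A b]]] )] -> [T [A str] -> [T [A int]]]]

10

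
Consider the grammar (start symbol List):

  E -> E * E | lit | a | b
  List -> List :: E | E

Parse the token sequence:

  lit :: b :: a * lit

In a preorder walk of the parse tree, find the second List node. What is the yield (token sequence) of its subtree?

[List [List [List [E lit]] :: [E b]] :: [E [E a] * [E lit]]]

lit :: b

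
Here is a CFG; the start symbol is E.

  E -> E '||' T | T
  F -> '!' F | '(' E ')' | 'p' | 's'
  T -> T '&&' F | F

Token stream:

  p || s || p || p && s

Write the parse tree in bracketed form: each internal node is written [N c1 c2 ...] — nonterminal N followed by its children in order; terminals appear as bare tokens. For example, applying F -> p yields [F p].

[E [E [E [E [T [F p]]] || [T [F s]]] || [T [F p]]] || [T [T [F p]] && [F s]]]

E
E || T
E || T || T
E || T || T || T
T || T || T || T
F || T || T || T
p || T || T || T
p || F || T || T
p || s || T || T
p || s || F || T
p || s || p || T
p || s || p || T && F
p || s || p || F && F
p || s || p || p && F
p || s || p || p && s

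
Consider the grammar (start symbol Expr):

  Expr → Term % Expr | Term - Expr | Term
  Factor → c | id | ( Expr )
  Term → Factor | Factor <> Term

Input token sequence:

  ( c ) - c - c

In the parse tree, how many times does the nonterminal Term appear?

4

[Expr [Term [Factor ( [Expr [Term [Factor c]]] )]] - [Expr [Term [Factor c]] - [Expr [Term [Factor c]]]]]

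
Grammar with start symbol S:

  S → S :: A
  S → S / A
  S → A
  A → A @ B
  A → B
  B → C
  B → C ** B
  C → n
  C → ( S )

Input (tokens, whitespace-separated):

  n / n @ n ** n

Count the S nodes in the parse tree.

[S [S [A [B [C n]]]] / [A [A [B [C n]]] @ [B [C n] ** [B [C n]]]]]

2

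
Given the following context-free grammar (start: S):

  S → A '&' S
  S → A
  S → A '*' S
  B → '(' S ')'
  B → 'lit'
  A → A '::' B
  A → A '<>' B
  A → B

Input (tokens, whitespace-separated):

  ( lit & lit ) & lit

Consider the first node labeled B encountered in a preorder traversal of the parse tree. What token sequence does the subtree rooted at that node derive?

[S [A [B ( [S [A [B lit]] & [S [A [B lit]]]] )]] & [S [A [B lit]]]]

( lit & lit )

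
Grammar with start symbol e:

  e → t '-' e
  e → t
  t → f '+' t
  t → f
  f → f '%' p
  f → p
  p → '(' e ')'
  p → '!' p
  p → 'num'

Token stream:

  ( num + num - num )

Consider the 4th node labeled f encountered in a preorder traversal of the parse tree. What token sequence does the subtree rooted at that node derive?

[e [t [f [p ( [e [t [f [p num]] + [t [f [p num]]]] - [e [t [f [p num]]]]] )]]]]

num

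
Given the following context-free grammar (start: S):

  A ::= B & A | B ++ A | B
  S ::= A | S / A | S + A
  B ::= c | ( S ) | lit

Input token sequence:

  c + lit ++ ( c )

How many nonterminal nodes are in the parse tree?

[S [S [A [B c]]] + [A [B lit] ++ [A [B ( [S [A [B c]]] )]]]]

11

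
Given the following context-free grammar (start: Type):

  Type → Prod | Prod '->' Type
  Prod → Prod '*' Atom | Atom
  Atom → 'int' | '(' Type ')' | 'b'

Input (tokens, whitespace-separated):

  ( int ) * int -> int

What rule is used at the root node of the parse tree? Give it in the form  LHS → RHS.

Type → Prod '->' Type

[Type [Prod [Prod [Atom ( [Type [Prod [Atom int]]] )]] * [Atom int]] -> [Type [Prod [Atom int]]]]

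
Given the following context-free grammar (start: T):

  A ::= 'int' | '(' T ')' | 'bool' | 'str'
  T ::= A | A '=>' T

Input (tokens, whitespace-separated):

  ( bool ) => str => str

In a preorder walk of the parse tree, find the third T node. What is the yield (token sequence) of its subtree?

str => str

[T [A ( [T [A bool]] )] => [T [A str] => [T [A str]]]]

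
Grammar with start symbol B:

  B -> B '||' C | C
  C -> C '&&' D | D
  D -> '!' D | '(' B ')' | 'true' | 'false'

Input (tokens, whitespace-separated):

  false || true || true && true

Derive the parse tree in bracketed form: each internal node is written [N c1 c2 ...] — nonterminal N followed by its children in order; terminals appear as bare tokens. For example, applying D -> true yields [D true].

B
B || C
B || C || C
C || C || C
D || C || C
false || C || C
false || D || C
false || true || C
false || true || C && D
false || true || D && D
false || true || true && D
false || true || true && true

[B [B [B [C [D false]]] || [C [D true]]] || [C [C [D true]] && [D true]]]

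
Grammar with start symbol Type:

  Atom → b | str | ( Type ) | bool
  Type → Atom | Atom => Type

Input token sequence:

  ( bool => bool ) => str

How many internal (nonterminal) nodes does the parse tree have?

[Type [Atom ( [Type [Atom bool] => [Type [Atom bool]]] )] => [Type [Atom str]]]

8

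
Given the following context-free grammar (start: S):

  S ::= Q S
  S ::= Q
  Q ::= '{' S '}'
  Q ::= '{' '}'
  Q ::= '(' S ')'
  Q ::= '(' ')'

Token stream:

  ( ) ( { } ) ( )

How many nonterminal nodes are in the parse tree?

[S [Q ( )] [S [Q ( [S [Q { }]] )] [S [Q ( )]]]]

8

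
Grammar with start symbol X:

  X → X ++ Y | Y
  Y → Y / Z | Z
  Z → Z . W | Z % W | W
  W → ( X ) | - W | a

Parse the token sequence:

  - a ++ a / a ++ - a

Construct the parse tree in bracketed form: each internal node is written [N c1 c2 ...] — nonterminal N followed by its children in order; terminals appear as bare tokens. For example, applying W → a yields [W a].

[X [X [X [Y [Z [W - [W a]]]]] ++ [Y [Y [Z [W a]]] / [Z [W a]]]] ++ [Y [Z [W - [W a]]]]]

X
X ++ Y
X ++ Y ++ Y
Y ++ Y ++ Y
Z ++ Y ++ Y
W ++ Y ++ Y
- W ++ Y ++ Y
- a ++ Y ++ Y
- a ++ Y / Z ++ Y
- a ++ Z / Z ++ Y
- a ++ W / Z ++ Y
- a ++ a / Z ++ Y
- a ++ a / W ++ Y
- a ++ a / a ++ Y
- a ++ a / a ++ Z
- a ++ a / a ++ W
- a ++ a / a ++ - W
- a ++ a / a ++ - a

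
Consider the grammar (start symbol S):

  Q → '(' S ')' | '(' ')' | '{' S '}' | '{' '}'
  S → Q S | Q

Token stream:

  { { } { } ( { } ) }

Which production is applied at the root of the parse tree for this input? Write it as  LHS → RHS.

[S [Q { [S [Q { }] [S [Q { }] [S [Q ( [S [Q { }]] )]]]] }]]

S → Q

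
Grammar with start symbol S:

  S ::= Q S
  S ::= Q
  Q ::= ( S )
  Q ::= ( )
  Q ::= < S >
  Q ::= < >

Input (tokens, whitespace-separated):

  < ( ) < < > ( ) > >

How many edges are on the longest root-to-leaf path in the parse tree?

[S [Q < [S [Q ( )] [S [Q < [S [Q < >] [S [Q ( )]]] >]]] >]]

8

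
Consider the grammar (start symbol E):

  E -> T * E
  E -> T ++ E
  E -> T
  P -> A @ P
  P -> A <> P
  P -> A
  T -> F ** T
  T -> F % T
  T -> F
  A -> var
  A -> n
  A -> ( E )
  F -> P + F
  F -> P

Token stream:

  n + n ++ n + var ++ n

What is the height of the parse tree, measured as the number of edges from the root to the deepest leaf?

7

[E [T [F [P [A n]] + [F [P [A n]]]]] ++ [E [T [F [P [A n]] + [F [P [A var]]]]] ++ [E [T [F [P [A n]]]]]]]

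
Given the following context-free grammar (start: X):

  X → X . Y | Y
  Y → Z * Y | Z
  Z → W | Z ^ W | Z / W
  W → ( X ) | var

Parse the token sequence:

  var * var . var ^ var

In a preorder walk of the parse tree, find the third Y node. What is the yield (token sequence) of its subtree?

[X [X [Y [Z [W var]] * [Y [Z [W var]]]]] . [Y [Z [Z [W var]] ^ [W var]]]]

var ^ var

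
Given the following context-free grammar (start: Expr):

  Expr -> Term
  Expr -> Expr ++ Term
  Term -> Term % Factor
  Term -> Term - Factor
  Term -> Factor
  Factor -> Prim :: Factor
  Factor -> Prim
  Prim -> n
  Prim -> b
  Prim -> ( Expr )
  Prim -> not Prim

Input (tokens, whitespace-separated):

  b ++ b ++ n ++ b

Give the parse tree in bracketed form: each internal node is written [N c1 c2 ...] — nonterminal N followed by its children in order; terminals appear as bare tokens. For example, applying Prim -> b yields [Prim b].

Expr
Expr ++ Term
Expr ++ Term ++ Term
Expr ++ Term ++ Term ++ Term
Term ++ Term ++ Term ++ Term
Factor ++ Term ++ Term ++ Term
Prim ++ Term ++ Term ++ Term
b ++ Term ++ Term ++ Term
b ++ Factor ++ Term ++ Term
b ++ Prim ++ Term ++ Term
b ++ b ++ Term ++ Term
b ++ b ++ Factor ++ Term
b ++ b ++ Prim ++ Term
b ++ b ++ n ++ Term
b ++ b ++ n ++ Factor
b ++ b ++ n ++ Prim
b ++ b ++ n ++ b

[Expr [Expr [Expr [Expr [Term [Factor [Prim b]]]] ++ [Term [Factor [Prim b]]]] ++ [Term [Factor [Prim n]]]] ++ [Term [Factor [Prim b]]]]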